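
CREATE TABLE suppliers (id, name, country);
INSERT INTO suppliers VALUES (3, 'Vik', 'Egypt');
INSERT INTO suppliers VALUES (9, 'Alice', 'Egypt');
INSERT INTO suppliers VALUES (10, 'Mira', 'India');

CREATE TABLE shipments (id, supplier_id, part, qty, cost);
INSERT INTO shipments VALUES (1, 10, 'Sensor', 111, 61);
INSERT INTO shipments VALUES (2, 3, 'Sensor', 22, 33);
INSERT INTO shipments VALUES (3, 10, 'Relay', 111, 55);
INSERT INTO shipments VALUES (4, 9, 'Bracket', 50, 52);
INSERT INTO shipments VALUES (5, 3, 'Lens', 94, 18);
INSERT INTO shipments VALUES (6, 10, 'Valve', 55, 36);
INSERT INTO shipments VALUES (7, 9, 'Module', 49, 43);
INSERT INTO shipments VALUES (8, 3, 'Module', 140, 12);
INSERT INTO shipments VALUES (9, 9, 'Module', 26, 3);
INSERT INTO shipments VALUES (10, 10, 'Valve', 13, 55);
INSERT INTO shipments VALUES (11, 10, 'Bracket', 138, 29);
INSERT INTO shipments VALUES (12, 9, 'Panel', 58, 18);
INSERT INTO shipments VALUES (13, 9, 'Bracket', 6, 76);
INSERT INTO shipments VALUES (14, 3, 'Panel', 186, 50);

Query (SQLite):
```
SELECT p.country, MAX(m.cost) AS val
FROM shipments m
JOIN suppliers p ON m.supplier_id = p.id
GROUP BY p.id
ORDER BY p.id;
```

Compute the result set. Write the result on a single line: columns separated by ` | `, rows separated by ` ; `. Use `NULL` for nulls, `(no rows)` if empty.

Join each shipments row to its suppliers via supplier_id.
Group joined rows by suppliers.id; compute MAX(m.cost) per group.
  3: ids {2, 5, 8, 14} → MAX(m.cost)=50
  9: ids {4, 7, 9, 12, 13} → MAX(m.cost)=76
  10: ids {1, 3, 6, 10, 11} → MAX(m.cost)=61

Egypt | 50 ; Egypt | 76 ; India | 61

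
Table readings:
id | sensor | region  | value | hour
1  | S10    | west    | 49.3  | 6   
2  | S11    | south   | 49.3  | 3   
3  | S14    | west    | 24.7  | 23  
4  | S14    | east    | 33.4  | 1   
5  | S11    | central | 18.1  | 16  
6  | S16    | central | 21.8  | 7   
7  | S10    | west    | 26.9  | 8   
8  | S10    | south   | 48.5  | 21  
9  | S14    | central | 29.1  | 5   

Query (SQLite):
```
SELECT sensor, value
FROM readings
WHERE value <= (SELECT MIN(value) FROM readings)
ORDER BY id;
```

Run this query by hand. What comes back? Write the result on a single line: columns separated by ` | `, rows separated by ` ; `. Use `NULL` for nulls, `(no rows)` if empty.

S11 | 18.1

Scalar subquery: MIN(value) over all readings rows = 18.1.
Keep rows where value <= that value.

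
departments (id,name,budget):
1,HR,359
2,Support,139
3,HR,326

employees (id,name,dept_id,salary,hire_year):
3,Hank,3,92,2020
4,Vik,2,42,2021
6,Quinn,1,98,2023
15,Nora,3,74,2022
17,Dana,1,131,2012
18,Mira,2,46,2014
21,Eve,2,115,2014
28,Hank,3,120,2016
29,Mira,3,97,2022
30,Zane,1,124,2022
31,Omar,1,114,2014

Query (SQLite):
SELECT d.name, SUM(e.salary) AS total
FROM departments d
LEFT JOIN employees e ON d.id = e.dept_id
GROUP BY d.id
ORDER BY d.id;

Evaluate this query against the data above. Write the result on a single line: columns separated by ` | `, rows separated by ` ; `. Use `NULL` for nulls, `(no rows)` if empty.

LEFT JOIN keeps every departments row; unmatched ones get NULL for employees columns.
Group by departments.id and compute SUM(e.salary). SUM over an all-NULL group is NULL.
  1: ids {6, 17, 30, 31} → SUM(e.salary)=467
  2: ids {4, 18, 21} → SUM(e.salary)=203
  3: ids {3, 15, 28, 29} → SUM(e.salary)=383

HR | 467 ; Support | 203 ; HR | 383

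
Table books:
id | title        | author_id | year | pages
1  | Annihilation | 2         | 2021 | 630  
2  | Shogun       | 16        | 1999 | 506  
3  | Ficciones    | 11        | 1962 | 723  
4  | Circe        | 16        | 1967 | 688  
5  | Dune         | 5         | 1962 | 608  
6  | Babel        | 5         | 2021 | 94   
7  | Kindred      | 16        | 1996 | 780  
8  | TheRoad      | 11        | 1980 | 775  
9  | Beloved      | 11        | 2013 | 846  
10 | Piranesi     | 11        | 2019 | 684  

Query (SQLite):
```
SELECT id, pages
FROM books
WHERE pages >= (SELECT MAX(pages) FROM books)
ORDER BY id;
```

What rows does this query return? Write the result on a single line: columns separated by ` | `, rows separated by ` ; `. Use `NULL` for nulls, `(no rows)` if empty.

9 | 846

Scalar subquery: MAX(pages) over all books rows = 846.
Keep rows where pages >= that value.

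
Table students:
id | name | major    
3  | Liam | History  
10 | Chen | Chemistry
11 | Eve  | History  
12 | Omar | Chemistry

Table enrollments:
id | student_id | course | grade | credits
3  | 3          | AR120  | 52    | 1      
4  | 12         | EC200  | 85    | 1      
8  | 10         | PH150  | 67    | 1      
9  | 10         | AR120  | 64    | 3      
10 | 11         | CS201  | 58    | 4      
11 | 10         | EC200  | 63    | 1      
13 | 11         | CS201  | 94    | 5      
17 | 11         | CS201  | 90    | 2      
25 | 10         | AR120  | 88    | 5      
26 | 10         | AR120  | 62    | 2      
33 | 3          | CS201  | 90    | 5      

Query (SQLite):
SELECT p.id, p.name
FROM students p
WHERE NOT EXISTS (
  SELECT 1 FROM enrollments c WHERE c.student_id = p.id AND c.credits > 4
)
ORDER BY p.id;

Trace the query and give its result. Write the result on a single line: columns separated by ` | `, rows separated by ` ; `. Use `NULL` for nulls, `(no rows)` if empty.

12 | Omar

For each students row, check whether any enrollments with matching student_id has credits > 4.
Keep rows where that is false.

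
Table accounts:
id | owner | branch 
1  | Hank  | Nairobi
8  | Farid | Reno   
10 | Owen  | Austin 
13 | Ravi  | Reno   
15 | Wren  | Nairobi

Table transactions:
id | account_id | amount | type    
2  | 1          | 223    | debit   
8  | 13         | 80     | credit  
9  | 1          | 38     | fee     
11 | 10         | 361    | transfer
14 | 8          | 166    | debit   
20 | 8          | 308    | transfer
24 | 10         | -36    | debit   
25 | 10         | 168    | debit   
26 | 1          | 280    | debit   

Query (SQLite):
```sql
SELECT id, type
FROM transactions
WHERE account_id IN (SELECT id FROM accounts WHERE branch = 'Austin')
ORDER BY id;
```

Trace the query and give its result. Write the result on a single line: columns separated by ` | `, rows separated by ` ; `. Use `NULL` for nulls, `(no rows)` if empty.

11 | transfer ; 24 | debit ; 25 | debit

Inner query: accounts.id where branch = 'Austin'.
Outer: keep transactions rows whose account_id is in that set.
Inner query → {10}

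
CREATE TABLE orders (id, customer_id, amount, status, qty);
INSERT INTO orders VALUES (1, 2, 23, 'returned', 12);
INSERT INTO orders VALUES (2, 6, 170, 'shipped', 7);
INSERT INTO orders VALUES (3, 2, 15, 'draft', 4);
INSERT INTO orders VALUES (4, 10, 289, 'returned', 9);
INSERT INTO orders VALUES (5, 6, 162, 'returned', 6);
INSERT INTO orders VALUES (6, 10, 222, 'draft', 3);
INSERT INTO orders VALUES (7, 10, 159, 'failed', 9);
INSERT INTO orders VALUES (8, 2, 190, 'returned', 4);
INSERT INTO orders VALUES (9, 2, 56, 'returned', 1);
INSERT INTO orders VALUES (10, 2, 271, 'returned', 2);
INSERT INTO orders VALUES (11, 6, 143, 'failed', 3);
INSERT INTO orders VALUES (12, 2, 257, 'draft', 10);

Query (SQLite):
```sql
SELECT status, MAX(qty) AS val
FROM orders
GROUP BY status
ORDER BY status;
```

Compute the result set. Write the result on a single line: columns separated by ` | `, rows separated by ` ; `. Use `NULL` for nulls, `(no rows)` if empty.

draft | 10 ; failed | 9 ; returned | 12 ; shipped | 7

Partition orders by status; compute MAX(qty) within each group.
  draft: ids {3, 6, 12} → MAX(qty)=10
  failed: ids {7, 11} → MAX(qty)=9
  returned: ids {1, 4, 5, 8, 9, 10} → MAX(qty)=12
  shipped: ids {2} → MAX(qty)=7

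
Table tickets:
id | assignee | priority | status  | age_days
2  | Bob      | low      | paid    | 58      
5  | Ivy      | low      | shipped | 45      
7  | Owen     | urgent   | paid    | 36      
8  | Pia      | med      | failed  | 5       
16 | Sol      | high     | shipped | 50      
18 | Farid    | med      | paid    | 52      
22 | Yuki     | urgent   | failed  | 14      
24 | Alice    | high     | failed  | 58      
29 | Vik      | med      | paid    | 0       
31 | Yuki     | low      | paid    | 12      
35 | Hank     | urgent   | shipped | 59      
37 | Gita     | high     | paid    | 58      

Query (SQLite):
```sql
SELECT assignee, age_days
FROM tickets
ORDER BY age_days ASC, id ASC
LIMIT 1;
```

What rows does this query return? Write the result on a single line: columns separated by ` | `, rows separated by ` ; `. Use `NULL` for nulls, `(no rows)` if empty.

Sort by age_days asc, tiebreak id asc: (0, id=29), (5, id=8), (12, id=31), (14, id=22) …. Take first 1.

Vik | 0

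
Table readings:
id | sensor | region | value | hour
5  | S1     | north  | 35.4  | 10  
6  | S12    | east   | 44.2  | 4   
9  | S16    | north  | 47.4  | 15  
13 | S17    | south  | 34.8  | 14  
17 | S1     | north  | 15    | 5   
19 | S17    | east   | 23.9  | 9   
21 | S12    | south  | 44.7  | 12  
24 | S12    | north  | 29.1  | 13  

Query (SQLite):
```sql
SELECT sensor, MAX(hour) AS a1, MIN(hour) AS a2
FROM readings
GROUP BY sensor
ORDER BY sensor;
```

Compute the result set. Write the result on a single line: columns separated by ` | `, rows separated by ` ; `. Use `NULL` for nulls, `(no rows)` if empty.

Group readings by sensor.
Per group compute: MAX(hour), MIN(hour).
  S1: ids {5, 17} → MAX(hour)=10, MIN(hour)=5
  S12: ids {6, 21, 24} → MAX(hour)=13, MIN(hour)=4
  S16: ids {9} → MAX(hour)=15, MIN(hour)=15
  S17: ids {13, 19} → MAX(hour)=14, MIN(hour)=9

S1 | 10 | 5 ; S12 | 13 | 4 ; S16 | 15 | 15 ; S17 | 14 | 9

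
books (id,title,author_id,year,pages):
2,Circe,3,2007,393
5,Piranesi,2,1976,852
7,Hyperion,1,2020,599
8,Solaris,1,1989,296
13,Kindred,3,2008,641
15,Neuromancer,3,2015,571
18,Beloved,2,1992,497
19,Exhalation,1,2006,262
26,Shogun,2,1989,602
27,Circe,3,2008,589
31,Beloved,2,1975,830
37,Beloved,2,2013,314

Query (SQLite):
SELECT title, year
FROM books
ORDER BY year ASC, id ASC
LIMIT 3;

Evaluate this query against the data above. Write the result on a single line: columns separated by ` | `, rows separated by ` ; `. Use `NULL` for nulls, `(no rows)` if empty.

Beloved | 1975 ; Piranesi | 1976 ; Solaris | 1989

Sort by year asc, tiebreak id asc: (1975, id=31), (1976, id=5), (1989, id=8), (1989, id=26), (1992, id=18), (2006, id=19) …. Take first 3.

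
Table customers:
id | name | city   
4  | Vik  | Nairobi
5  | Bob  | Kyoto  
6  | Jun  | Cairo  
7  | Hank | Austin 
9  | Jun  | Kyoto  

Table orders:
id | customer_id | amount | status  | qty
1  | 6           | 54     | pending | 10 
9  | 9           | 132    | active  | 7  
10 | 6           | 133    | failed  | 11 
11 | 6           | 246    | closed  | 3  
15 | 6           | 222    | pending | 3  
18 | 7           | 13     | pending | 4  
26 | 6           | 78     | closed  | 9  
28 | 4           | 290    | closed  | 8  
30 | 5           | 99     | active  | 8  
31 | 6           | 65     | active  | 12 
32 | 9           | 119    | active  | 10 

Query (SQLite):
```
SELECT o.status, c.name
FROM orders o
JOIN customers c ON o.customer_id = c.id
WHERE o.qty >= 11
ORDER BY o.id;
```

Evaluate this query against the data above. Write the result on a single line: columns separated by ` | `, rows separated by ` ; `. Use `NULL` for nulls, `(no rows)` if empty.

failed | Jun ; active | Jun

Each orders row matches the customers row where customer_id = customers.id.
Then keep rows with o.qty >= 11.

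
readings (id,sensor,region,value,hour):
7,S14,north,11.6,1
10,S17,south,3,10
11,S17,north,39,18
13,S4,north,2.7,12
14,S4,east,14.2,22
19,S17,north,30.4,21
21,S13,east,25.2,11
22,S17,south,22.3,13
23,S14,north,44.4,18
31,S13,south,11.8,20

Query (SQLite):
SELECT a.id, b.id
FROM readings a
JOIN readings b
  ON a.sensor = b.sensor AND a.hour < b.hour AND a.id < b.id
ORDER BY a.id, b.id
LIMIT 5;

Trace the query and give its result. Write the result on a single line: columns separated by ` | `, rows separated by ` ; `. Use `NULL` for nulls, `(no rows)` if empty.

Pairs (a,b) with same sensor, a.hour < b.hour, a.id < b.id.
sensor groups: S13:{21,31} S14:{7,23} S17:{10,11,19,22} S4:{13,14}
Ordered by (a.id, b.id); first 5.

7 | 23 ; 10 | 11 ; 10 | 19 ; 10 | 22 ; 11 | 19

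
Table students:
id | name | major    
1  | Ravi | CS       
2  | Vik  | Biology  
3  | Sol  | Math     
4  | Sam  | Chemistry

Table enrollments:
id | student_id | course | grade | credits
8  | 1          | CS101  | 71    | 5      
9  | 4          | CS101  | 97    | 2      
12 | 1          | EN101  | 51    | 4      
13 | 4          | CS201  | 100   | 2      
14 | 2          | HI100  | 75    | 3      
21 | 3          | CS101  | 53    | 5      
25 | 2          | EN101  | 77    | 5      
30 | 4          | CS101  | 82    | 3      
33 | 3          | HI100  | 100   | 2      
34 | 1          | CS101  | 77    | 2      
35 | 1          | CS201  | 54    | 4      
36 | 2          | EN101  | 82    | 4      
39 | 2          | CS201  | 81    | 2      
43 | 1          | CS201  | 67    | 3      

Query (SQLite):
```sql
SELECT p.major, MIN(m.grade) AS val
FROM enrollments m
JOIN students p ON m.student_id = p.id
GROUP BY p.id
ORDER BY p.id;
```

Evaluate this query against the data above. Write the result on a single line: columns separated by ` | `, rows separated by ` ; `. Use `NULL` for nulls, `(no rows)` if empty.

Join each enrollments row to its students via student_id.
Group joined rows by students.id; compute MIN(m.grade) per group.
  1: ids {8, 12, 34, 35, 43} → MIN(m.grade)=51
  2: ids {14, 25, 36, 39} → MIN(m.grade)=75
  3: ids {21, 33} → MIN(m.grade)=53
  4: ids {9, 13, 30} → MIN(m.grade)=82

CS | 51 ; Biology | 75 ; Math | 53 ; Chemistry | 82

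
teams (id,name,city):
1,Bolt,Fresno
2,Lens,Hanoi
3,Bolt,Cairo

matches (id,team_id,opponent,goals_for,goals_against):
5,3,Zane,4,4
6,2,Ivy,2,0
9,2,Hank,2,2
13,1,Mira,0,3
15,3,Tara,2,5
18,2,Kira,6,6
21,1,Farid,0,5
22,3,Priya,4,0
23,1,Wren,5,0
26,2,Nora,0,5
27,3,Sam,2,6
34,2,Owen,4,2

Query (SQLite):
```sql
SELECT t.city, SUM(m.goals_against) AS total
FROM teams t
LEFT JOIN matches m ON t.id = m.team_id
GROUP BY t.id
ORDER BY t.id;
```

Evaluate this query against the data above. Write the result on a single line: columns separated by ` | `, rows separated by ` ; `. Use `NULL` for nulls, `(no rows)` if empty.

Fresno | 8 ; Hanoi | 15 ; Cairo | 15

LEFT JOIN keeps every teams row; unmatched ones get NULL for matches columns.
Group by teams.id and compute SUM(m.goals_against). SUM over an all-NULL group is NULL.
  1: ids {13, 21, 23} → SUM(m.goals_against)=8
  2: ids {6, 9, 18, 26, 34} → SUM(m.goals_against)=15
  3: ids {5, 15, 22, 27} → SUM(m.goals_against)=15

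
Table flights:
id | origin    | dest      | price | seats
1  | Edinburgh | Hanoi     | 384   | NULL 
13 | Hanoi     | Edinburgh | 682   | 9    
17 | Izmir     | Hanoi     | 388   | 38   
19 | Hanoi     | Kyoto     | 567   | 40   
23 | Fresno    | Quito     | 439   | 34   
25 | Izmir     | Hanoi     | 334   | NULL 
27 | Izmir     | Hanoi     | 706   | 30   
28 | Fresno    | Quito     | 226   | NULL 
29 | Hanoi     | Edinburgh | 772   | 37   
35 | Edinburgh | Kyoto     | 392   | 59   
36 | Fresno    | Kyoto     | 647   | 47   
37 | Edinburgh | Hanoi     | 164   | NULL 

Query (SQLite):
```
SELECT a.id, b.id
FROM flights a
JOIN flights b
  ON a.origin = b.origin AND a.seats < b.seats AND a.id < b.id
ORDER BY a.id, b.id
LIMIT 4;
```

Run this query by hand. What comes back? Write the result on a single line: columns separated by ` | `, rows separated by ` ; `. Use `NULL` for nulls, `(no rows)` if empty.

13 | 19 ; 13 | 29 ; 23 | 36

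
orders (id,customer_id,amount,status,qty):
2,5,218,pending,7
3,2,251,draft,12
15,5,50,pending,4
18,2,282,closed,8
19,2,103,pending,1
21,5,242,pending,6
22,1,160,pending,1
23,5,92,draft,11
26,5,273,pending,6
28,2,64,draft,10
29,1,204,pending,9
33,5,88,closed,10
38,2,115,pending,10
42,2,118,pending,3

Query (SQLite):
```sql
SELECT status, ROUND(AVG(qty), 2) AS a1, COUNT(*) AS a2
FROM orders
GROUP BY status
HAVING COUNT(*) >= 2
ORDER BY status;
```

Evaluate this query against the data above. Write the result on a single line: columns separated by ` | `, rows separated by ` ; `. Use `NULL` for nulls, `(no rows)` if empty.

Group orders by status.
Per group compute: ROUND(AVG(qty), 2), COUNT(*).
HAVING: drop groups with fewer than 2 rows.
  closed: ids {18, 33} → ROUND(AVG(qty), 2)=9, COUNT(*)=2
  draft: ids {3, 23, 28} → ROUND(AVG(qty), 2)=11, COUNT(*)=3
  pending: ids {2, 15, 19, 21, 22, 26, 29, 38, 42} → ROUND(AVG(qty), 2)=5.22, COUNT(*)=9

closed | 9 | 2 ; draft | 11 | 3 ; pending | 5.22 | 9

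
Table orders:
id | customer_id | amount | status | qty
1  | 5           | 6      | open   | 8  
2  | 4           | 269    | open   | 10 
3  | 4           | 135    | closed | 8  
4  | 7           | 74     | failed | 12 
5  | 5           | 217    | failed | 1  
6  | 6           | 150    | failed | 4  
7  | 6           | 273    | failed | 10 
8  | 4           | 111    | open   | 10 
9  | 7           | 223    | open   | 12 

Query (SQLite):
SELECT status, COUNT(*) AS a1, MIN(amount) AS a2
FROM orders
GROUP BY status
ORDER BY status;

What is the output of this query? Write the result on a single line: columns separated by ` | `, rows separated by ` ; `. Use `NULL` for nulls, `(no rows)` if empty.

closed | 1 | 135 ; failed | 4 | 74 ; open | 4 | 6

Group orders by status.
Per group compute: COUNT(*), MIN(amount).
  closed: ids {3} → COUNT(*)=1, MIN(amount)=135
  failed: ids {4, 5, 6, 7} → COUNT(*)=4, MIN(amount)=74
  open: ids {1, 2, 8, 9} → COUNT(*)=4, MIN(amount)=6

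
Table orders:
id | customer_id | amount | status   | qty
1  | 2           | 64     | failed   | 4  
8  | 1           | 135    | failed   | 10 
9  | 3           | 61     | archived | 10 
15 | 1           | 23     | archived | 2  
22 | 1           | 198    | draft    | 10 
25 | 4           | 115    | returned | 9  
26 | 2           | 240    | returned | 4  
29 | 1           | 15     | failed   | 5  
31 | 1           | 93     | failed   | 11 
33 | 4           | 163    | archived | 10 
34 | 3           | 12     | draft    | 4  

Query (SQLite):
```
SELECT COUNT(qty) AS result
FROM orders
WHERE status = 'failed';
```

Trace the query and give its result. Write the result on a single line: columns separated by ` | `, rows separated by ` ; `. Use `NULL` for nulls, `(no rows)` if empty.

4

Rows where status='failed' → qty values: [4, 10, 5, 11].
COUNT(qty) counts non-NULL values → 4.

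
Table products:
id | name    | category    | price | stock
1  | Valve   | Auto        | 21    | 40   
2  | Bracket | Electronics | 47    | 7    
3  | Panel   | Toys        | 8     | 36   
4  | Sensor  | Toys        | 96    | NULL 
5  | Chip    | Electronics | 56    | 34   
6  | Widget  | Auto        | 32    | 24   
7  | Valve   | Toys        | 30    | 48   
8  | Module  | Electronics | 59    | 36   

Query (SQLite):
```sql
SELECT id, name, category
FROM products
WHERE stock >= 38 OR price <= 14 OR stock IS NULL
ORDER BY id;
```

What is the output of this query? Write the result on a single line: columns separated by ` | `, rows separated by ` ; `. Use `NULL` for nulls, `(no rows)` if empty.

1 | Valve | Auto ; 3 | Panel | Toys ; 4 | Sensor | Toys ; 7 | Valve | Toys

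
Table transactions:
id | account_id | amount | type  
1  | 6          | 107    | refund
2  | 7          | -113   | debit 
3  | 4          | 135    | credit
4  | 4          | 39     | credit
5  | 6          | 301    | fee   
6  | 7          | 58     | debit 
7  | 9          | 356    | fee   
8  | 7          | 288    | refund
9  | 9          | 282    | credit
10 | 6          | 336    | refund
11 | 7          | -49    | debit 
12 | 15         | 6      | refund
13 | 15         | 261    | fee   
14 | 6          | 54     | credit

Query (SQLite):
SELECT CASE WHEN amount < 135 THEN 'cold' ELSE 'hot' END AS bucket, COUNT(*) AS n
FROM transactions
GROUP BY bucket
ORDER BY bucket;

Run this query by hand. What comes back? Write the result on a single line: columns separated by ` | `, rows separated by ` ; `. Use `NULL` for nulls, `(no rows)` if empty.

Bucket rows by amount < 135 → 'cold' else 'hot'; count each bucket.

cold | 7 ; hot | 7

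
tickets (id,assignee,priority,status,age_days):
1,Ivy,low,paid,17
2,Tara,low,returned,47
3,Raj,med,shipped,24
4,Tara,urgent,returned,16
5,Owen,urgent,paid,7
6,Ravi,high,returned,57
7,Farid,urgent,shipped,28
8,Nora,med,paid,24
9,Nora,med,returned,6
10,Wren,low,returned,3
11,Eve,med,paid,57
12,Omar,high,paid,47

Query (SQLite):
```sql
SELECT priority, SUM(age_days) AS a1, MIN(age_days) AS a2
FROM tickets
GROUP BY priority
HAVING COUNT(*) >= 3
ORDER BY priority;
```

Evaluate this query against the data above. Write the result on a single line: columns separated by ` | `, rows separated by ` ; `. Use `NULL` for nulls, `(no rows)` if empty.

low | 67 | 3 ; med | 111 | 6 ; urgent | 51 | 7

Group tickets by priority.
Per group compute: SUM(age_days), MIN(age_days).
HAVING: drop groups with fewer than 3 rows.
  high: ids {6, 12} → SUM(age_days)=104, MIN(age_days)=47
  low: ids {1, 2, 10} → SUM(age_days)=67, MIN(age_days)=3
  med: ids {3, 8, 9, 11} → SUM(age_days)=111, MIN(age_days)=6
  urgent: ids {4, 5, 7} → SUM(age_days)=51, MIN(age_days)=7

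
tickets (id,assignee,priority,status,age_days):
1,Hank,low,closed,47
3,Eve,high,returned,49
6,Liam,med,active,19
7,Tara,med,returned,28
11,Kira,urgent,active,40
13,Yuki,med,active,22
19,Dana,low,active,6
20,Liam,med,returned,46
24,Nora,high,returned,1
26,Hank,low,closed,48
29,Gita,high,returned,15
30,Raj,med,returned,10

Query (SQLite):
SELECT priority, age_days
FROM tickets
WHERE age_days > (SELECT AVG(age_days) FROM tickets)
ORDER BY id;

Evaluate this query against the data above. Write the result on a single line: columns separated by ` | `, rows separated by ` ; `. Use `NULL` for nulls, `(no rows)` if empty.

low | 47 ; high | 49 ; med | 28 ; urgent | 40 ; med | 46 ; low | 48

Scalar subquery: AVG(age_days) over all tickets rows = 27.583333 (≈; comparison uses full precision).
Keep rows where age_days > that value.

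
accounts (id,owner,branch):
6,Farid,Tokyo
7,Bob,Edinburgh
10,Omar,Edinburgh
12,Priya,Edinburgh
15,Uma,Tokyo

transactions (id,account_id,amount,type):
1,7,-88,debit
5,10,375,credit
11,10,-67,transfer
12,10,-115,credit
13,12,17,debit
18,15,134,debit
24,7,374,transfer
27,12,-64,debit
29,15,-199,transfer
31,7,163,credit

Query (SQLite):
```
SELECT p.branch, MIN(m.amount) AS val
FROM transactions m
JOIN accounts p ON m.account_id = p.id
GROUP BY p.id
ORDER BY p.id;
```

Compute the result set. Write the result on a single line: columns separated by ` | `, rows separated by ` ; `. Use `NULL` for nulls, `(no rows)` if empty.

Edinburgh | -88 ; Edinburgh | -115 ; Edinburgh | -64 ; Tokyo | -199

Join each transactions row to its accounts via account_id.
Group joined rows by accounts.id; compute MIN(m.amount) per group.
  7: ids {1, 24, 31} → MIN(m.amount)=-88
  10: ids {5, 11, 12} → MIN(m.amount)=-115
  12: ids {13, 27} → MIN(m.amount)=-64
  15: ids {18, 29} → MIN(m.amount)=-199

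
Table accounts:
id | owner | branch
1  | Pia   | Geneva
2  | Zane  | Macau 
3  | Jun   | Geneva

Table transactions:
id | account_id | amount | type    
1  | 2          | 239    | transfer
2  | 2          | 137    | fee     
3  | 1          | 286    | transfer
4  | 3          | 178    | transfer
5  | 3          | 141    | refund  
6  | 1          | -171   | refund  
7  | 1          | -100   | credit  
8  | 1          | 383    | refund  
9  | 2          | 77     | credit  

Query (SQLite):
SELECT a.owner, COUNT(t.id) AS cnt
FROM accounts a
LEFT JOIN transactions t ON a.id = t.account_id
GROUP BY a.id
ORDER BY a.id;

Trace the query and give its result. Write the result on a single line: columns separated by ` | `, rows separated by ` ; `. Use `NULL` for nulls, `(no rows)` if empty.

LEFT JOIN keeps every accounts row; unmatched ones get NULL for transactions columns.
Group by accounts.id and compute COUNT(t.id). COUNT(col) of an all-NULL group is 0.
  1: ids {3, 6, 7, 8} → COUNT(t.id)=4
  2: ids {1, 2, 9} → COUNT(t.id)=3
  3: ids {4, 5} → COUNT(t.id)=2

Pia | 4 ; Zane | 3 ; Jun | 2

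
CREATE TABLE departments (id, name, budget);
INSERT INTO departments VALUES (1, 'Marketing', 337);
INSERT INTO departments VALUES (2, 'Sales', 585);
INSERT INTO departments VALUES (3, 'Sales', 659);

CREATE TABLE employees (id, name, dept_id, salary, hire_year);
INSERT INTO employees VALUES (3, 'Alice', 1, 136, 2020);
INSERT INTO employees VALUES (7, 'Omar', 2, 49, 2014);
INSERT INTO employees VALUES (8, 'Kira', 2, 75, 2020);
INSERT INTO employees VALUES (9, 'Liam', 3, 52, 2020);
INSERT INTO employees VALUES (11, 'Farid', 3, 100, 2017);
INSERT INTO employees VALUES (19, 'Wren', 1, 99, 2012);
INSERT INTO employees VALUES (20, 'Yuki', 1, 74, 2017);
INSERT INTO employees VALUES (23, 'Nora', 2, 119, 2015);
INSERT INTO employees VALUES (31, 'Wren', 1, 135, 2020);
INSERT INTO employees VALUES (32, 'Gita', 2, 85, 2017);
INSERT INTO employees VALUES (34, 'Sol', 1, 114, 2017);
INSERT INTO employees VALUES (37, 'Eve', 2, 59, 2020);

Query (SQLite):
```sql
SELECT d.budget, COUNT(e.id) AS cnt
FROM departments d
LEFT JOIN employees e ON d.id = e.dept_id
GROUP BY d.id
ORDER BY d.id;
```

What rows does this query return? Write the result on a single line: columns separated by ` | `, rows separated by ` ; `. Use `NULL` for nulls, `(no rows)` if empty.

337 | 5 ; 585 | 5 ; 659 | 2

LEFT JOIN keeps every departments row; unmatched ones get NULL for employees columns.
Group by departments.id and compute COUNT(e.id). COUNT(col) of an all-NULL group is 0.
  1: ids {3, 19, 20, 31, 34} → COUNT(e.id)=5
  2: ids {7, 8, 23, 32, 37} → COUNT(e.id)=5
  3: ids {9, 11} → COUNT(e.id)=2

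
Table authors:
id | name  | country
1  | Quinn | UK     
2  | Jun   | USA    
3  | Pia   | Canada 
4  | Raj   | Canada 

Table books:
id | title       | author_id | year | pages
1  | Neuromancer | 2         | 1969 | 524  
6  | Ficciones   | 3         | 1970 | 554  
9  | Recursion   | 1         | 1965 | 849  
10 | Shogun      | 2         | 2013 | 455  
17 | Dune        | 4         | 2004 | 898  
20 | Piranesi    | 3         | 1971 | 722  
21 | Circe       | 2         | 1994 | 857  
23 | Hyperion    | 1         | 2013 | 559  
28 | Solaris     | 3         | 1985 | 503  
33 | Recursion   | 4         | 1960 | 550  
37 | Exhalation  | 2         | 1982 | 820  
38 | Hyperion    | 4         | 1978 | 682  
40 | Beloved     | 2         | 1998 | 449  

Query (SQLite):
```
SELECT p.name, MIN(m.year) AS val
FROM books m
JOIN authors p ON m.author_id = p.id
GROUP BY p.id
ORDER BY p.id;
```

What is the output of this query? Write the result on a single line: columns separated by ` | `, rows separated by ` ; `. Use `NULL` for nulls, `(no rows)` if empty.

Join each books row to its authors via author_id.
Group joined rows by authors.id; compute MIN(m.year) per group.
  1: ids {9, 23} → MIN(m.year)=1965
  2: ids {1, 10, 21, 37, 40} → MIN(m.year)=1969
  3: ids {6, 20, 28} → MIN(m.year)=1970
  4: ids {17, 33, 38} → MIN(m.year)=1960

Quinn | 1965 ; Jun | 1969 ; Pia | 1970 ; Raj | 1960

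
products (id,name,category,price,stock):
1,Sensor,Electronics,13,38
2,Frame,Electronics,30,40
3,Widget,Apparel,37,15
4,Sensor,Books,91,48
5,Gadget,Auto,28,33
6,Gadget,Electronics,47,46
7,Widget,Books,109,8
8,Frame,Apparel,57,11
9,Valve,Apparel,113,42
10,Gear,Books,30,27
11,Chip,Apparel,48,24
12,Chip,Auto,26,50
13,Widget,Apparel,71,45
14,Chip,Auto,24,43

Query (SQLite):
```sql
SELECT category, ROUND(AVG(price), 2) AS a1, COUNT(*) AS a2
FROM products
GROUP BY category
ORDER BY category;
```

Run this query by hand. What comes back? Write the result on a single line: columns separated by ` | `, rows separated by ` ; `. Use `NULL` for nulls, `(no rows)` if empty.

Apparel | 65.2 | 5 ; Auto | 26 | 3 ; Books | 76.67 | 3 ; Electronics | 30 | 3

Group products by category.
Per group compute: ROUND(AVG(price), 2), COUNT(*).
  Apparel: ids {3, 8, 9, 11, 13} → ROUND(AVG(price), 2)=65.2, COUNT(*)=5
  Auto: ids {5, 12, 14} → ROUND(AVG(price), 2)=26, COUNT(*)=3
  Books: ids {4, 7, 10} → ROUND(AVG(price), 2)=76.67, COUNT(*)=3
  Electronics: ids {1, 2, 6} → ROUND(AVG(price), 2)=30, COUNT(*)=3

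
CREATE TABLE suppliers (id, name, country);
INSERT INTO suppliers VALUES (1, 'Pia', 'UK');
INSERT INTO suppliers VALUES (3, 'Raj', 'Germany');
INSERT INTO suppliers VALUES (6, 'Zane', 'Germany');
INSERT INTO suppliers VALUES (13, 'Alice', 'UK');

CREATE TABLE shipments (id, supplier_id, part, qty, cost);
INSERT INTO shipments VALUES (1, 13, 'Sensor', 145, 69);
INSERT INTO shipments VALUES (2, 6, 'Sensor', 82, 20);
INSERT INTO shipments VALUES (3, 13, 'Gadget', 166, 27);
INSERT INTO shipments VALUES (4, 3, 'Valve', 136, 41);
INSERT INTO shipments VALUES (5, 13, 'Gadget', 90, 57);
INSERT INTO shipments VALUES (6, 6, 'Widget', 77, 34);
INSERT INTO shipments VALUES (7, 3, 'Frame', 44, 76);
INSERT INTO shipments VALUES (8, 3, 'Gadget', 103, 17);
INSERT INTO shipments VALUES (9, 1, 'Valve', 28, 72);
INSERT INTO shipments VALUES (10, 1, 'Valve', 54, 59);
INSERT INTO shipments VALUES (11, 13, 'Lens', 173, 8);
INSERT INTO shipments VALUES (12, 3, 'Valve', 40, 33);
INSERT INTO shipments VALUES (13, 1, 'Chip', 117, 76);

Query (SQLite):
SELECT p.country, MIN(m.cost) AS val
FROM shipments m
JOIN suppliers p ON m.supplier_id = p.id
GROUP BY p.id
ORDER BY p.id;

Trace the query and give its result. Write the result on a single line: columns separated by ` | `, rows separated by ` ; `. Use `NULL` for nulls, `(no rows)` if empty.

UK | 59 ; Germany | 17 ; Germany | 20 ; UK | 8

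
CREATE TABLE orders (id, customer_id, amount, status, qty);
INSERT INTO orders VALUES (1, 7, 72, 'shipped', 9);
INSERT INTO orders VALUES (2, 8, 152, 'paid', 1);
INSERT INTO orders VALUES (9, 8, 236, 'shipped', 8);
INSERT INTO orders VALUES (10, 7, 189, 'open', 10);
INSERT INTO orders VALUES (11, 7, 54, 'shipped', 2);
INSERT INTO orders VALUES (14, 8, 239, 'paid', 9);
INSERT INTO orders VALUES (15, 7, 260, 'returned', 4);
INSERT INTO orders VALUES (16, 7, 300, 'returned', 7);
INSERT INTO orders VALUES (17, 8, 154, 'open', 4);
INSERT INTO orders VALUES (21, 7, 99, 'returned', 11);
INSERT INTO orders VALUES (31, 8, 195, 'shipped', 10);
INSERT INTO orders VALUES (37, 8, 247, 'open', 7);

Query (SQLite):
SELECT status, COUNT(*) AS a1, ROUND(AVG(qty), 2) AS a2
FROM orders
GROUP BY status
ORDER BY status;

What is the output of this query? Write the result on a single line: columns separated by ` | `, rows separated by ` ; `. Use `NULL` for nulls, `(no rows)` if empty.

Group orders by status.
Per group compute: COUNT(*), ROUND(AVG(qty), 2).
  open: ids {10, 17, 37} → COUNT(*)=3, ROUND(AVG(qty), 2)=7
  paid: ids {2, 14} → COUNT(*)=2, ROUND(AVG(qty), 2)=5
  returned: ids {15, 16, 21} → COUNT(*)=3, ROUND(AVG(qty), 2)=7.33
  shipped: ids {1, 9, 11, 31} → COUNT(*)=4, ROUND(AVG(qty), 2)=7.25

open | 3 | 7 ; paid | 2 | 5 ; returned | 3 | 7.33 ; shipped | 4 | 7.25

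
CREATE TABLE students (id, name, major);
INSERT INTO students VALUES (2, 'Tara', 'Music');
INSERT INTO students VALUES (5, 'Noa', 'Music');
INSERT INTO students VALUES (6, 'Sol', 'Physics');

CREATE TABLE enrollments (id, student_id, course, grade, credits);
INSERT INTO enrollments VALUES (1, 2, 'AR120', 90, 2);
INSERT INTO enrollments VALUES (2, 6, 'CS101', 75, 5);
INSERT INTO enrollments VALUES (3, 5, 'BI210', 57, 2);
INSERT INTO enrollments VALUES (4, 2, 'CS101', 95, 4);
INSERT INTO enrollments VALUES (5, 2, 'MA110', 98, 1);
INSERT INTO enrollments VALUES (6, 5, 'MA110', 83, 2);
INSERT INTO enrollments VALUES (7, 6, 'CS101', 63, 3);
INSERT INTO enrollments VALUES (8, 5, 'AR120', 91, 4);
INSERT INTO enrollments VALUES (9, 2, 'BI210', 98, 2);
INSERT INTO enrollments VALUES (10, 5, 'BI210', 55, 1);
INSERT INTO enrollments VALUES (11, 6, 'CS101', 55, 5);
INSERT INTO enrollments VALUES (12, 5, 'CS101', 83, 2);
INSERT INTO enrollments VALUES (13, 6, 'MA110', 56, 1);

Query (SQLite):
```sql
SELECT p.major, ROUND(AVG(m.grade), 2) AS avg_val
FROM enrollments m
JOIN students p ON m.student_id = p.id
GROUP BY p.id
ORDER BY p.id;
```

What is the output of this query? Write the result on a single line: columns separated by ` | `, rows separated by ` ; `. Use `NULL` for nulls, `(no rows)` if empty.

Music | 95.25 ; Music | 73.8 ; Physics | 62.25

Join each enrollments row to its students via student_id.
Group joined rows by students.id; compute ROUND(AVG(m.grade), 2) per group.
  2: ids {1, 4, 5, 9} → ROUND(AVG(m.grade), 2)=95.25
  5: ids {3, 6, 8, 10, 12} → ROUND(AVG(m.grade), 2)=73.8
  6: ids {2, 7, 11, 13} → ROUND(AVG(m.grade), 2)=62.25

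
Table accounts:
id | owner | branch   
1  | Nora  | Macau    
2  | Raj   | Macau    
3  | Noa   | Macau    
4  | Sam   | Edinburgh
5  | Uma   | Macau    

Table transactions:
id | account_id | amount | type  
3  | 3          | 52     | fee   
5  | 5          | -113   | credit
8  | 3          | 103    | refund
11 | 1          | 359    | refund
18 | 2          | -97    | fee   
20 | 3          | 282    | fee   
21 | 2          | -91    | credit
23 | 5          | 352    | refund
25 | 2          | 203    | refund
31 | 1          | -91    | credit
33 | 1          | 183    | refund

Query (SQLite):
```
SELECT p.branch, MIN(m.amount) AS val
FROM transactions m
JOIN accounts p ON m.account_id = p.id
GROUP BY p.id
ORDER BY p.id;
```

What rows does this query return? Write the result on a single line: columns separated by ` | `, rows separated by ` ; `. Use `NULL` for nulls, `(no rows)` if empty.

Macau | -91 ; Macau | -97 ; Macau | 52 ; Macau | -113

Join each transactions row to its accounts via account_id.
Group joined rows by accounts.id; compute MIN(m.amount) per group.
  1: ids {11, 31, 33} → MIN(m.amount)=-91
  2: ids {18, 21, 25} → MIN(m.amount)=-97
  3: ids {3, 8, 20} → MIN(m.amount)=52
  5: ids {5, 23} → MIN(m.amount)=-113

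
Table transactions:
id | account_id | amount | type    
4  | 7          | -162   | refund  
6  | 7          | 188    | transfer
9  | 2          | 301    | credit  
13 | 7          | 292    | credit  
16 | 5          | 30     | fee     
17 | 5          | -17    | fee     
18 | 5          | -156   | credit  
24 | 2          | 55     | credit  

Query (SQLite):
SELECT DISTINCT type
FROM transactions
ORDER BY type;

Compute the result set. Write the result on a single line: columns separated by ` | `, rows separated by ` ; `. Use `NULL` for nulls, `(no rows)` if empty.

Collect distinct type values from transactions.

credit ; fee ; refund ; transfer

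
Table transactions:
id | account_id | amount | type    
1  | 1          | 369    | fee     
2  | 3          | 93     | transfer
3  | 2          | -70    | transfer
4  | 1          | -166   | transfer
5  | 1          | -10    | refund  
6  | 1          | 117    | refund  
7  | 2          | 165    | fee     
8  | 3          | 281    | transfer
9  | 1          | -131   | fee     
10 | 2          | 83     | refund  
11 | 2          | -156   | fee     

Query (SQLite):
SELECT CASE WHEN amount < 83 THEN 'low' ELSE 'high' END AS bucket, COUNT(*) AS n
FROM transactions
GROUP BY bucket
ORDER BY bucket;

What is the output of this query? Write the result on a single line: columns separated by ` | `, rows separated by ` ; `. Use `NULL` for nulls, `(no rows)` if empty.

Bucket rows by amount < 83 → 'low' else 'high'; count each bucket.

high | 6 ; low | 5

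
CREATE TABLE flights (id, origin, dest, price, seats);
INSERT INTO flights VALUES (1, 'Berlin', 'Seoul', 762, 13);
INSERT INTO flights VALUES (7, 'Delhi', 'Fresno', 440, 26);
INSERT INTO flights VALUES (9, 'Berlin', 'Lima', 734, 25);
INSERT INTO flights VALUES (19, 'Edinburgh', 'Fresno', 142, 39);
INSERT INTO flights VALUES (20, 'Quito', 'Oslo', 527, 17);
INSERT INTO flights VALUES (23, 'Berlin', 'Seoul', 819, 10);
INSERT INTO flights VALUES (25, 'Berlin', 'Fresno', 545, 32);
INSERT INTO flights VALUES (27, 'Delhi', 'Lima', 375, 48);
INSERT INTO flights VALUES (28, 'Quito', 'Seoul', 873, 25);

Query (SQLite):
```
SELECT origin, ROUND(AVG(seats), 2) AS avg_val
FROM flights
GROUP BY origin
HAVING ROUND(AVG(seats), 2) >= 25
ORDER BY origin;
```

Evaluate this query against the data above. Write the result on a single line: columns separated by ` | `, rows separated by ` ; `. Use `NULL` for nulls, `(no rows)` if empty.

Delhi | 37 ; Edinburgh | 39

Partition flights by origin; compute ROUND(AVG(seats), 2) within each group.
HAVING: keep groups where ROUND(AVG(seats), 2) >= 25.
  Berlin: ids {1, 9, 23, 25} → ROUND(AVG(seats), 2)=20
  Delhi: ids {7, 27} → ROUND(AVG(seats), 2)=37
  Edinburgh: ids {19} → ROUND(AVG(seats), 2)=39
  Quito: ids {20, 28} → ROUND(AVG(seats), 2)=21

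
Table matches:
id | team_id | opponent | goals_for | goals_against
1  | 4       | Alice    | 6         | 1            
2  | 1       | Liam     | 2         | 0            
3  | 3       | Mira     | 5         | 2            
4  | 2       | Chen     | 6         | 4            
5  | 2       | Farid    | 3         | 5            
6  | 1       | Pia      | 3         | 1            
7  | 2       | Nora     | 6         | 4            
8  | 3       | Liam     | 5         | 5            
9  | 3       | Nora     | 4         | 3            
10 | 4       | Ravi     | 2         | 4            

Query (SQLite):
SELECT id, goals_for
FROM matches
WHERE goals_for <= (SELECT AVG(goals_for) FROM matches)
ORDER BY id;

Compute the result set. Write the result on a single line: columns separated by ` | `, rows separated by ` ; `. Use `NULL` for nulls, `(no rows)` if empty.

Scalar subquery: AVG(goals_for) over all matches rows = 4.2.
Keep rows where goals_for <= that value.

2 | 2 ; 5 | 3 ; 6 | 3 ; 9 | 4 ; 10 | 2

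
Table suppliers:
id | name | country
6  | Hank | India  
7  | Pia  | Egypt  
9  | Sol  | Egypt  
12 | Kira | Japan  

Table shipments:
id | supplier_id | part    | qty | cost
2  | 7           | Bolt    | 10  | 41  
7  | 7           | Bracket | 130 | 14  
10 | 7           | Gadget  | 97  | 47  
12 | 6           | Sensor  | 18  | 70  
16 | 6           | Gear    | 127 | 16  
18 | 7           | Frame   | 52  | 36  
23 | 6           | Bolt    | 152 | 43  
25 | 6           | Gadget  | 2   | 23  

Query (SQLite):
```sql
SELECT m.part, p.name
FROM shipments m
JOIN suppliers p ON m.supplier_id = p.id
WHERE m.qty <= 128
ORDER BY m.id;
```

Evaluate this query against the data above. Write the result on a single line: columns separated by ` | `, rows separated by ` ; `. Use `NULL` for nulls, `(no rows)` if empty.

Bolt | Pia ; Gadget | Pia ; Sensor | Hank ; Gear | Hank ; Frame | Pia ; Gadget | Hank

Each shipments row matches the suppliers row where supplier_id = suppliers.id.
Then keep rows with m.qty <= 128.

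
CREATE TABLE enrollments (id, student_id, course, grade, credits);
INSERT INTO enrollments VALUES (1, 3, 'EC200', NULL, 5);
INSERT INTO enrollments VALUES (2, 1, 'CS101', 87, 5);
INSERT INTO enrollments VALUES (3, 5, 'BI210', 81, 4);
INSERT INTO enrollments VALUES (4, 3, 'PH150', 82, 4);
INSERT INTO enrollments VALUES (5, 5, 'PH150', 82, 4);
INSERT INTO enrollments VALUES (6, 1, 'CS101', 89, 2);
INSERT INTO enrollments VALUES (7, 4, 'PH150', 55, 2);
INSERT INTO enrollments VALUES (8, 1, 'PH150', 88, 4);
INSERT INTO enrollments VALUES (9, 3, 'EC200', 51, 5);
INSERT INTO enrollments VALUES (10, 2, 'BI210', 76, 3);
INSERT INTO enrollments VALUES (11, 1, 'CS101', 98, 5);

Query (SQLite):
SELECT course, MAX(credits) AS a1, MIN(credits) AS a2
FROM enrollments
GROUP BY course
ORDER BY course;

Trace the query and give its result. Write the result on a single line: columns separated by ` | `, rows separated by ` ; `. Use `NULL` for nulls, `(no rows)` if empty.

BI210 | 4 | 3 ; CS101 | 5 | 2 ; EC200 | 5 | 5 ; PH150 | 4 | 2

Group enrollments by course.
Per group compute: MAX(credits), MIN(credits).
  BI210: ids {3, 10} → MAX(credits)=4, MIN(credits)=3
  CS101: ids {2, 6, 11} → MAX(credits)=5, MIN(credits)=2
  EC200: ids {1, 9} → MAX(credits)=5, MIN(credits)=5
  PH150: ids {4, 5, 7, 8} → MAX(credits)=4, MIN(credits)=2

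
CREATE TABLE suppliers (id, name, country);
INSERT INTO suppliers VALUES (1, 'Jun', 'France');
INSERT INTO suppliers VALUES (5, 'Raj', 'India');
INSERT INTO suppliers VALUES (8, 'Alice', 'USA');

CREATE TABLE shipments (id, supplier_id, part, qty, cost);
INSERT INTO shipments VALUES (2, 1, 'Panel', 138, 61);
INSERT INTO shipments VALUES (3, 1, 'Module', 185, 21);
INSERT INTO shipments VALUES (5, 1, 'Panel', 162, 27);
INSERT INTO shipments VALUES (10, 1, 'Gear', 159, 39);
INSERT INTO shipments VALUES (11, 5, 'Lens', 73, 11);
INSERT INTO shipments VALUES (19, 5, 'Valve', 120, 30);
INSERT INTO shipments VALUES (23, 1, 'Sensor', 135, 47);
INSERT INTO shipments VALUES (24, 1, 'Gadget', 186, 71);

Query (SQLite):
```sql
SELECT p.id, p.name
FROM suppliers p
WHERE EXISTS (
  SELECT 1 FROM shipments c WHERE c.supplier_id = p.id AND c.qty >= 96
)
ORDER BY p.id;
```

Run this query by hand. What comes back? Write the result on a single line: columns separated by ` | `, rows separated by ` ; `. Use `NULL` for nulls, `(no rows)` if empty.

1 | Jun ; 5 | Raj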